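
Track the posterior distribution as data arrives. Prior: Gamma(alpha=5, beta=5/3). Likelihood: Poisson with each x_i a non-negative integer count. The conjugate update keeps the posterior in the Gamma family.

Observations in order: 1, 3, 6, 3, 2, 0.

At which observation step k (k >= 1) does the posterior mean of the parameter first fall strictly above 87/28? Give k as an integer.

obs 1: x=1 → posterior Gamma(6, 8/3)
obs 2: x=3 → posterior Gamma(9, 11/3)
obs 3: x=6 → posterior Gamma(15, 14/3)
obs 4: x=3 → posterior Gamma(18, 17/3)
obs 5: x=2 → posterior Gamma(20, 20/3)
obs 6: x=0 → posterior Gamma(20, 23/3)

k = 3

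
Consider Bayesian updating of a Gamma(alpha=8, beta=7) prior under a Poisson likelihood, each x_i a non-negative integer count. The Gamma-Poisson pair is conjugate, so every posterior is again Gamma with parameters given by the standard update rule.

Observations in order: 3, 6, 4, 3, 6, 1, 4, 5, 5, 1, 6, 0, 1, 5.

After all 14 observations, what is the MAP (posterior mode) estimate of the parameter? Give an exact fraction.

obs 1: x=3 → posterior Gamma(11, 8)
obs 2: x=6 → posterior Gamma(17, 9)
obs 3: x=4 → posterior Gamma(21, 10)
obs 4: x=3 → posterior Gamma(24, 11)
obs 5: x=6 → posterior Gamma(30, 12)
obs 6: x=1 → posterior Gamma(31, 13)
obs 7: x=4 → posterior Gamma(35, 14)
obs 8: x=5 → posterior Gamma(40, 15)
obs 9: x=5 → posterior Gamma(45, 16)
obs 10: x=1 → posterior Gamma(46, 17)
obs 11: x=6 → posterior Gamma(52, 18)
obs 12: x=0 → posterior Gamma(52, 19)
obs 13: x=1 → posterior Gamma(53, 20)
obs 14: x=5 → posterior Gamma(58, 21)

19/7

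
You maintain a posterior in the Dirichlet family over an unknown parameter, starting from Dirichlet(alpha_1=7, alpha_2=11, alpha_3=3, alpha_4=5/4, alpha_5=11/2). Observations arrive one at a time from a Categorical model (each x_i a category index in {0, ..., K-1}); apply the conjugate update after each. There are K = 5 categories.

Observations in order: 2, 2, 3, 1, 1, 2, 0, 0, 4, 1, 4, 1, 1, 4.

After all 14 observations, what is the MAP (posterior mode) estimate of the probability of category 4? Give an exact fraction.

10/49

obs 1: x=2 → posterior Dirichlet(7, 11, 4, 5/4, 11/2)
obs 2: x=2 → posterior Dirichlet(7, 11, 5, 5/4, 11/2)
obs 3: x=3 → posterior Dirichlet(7, 11, 5, 9/4, 11/2)
obs 4: x=1 → posterior Dirichlet(7, 12, 5, 9/4, 11/2)
obs 5: x=1 → posterior Dirichlet(7, 13, 5, 9/4, 11/2)
obs 6: x=2 → posterior Dirichlet(7, 13, 6, 9/4, 11/2)
obs 7: x=0 → posterior Dirichlet(8, 13, 6, 9/4, 11/2)
obs 8: x=0 → posterior Dirichlet(9, 13, 6, 9/4, 11/2)
obs 9: x=4 → posterior Dirichlet(9, 13, 6, 9/4, 13/2)
obs 10: x=1 → posterior Dirichlet(9, 14, 6, 9/4, 13/2)
obs 11: x=4 → posterior Dirichlet(9, 14, 6, 9/4, 15/2)
obs 12: x=1 → posterior Dirichlet(9, 15, 6, 9/4, 15/2)
obs 13: x=1 → posterior Dirichlet(9, 16, 6, 9/4, 15/2)
obs 14: x=4 → posterior Dirichlet(9, 16, 6, 9/4, 17/2)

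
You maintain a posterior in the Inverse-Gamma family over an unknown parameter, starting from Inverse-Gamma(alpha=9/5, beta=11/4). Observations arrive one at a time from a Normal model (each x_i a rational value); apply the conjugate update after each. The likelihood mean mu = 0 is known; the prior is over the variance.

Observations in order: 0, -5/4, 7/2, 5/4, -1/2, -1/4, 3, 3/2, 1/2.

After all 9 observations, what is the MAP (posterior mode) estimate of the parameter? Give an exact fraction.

obs 1: x=0 → posterior Inverse-Gamma(23/10, 11/4)
obs 2: x=-5/4 → posterior Inverse-Gamma(14/5, 113/32)
obs 3: x=7/2 → posterior Inverse-Gamma(33/10, 309/32)
obs 4: x=5/4 → posterior Inverse-Gamma(19/5, 167/16)
obs 5: x=-1/2 → posterior Inverse-Gamma(43/10, 169/16)
obs 6: x=-1/4 → posterior Inverse-Gamma(24/5, 339/32)
obs 7: x=3 → posterior Inverse-Gamma(53/10, 483/32)
obs 8: x=3/2 → posterior Inverse-Gamma(29/5, 519/32)
obs 9: x=1/2 → posterior Inverse-Gamma(63/10, 523/32)

2615/1168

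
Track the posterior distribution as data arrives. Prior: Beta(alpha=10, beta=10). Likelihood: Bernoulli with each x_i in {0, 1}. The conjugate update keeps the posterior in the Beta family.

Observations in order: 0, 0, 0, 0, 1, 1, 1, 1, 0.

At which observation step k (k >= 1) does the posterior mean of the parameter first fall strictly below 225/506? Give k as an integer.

obs 1: x=0 → posterior Beta(10, 11)
obs 2: x=0 → posterior Beta(10, 12)
obs 3: x=0 → posterior Beta(10, 13)
obs 4: x=0 → posterior Beta(10, 14)
obs 5: x=1 → posterior Beta(11, 14)
obs 6: x=1 → posterior Beta(12, 14)
obs 7: x=1 → posterior Beta(13, 14)
obs 8: x=1 → posterior Beta(14, 14)
obs 9: x=0 → posterior Beta(14, 15)

k = 3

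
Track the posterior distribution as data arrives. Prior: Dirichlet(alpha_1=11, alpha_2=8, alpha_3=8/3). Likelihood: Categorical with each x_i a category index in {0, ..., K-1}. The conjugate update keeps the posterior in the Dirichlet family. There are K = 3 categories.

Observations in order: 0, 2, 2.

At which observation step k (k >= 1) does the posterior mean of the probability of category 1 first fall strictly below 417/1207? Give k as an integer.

k = 2

obs 1: x=0 → posterior Dirichlet(12, 8, 8/3)
obs 2: x=2 → posterior Dirichlet(12, 8, 11/3)
obs 3: x=2 → posterior Dirichlet(12, 8, 14/3)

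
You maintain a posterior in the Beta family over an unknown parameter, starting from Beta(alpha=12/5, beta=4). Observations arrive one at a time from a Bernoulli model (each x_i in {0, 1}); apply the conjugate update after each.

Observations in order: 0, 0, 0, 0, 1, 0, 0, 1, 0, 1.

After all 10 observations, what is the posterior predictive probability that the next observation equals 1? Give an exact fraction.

obs 1: x=0 → posterior Beta(12/5, 5)
obs 2: x=0 → posterior Beta(12/5, 6)
obs 3: x=0 → posterior Beta(12/5, 7)
obs 4: x=0 → posterior Beta(12/5, 8)
obs 5: x=1 → posterior Beta(17/5, 8)
obs 6: x=0 → posterior Beta(17/5, 9)
obs 7: x=0 → posterior Beta(17/5, 10)
obs 8: x=1 → posterior Beta(22/5, 10)
obs 9: x=0 → posterior Beta(22/5, 11)
obs 10: x=1 → posterior Beta(27/5, 11)

27/82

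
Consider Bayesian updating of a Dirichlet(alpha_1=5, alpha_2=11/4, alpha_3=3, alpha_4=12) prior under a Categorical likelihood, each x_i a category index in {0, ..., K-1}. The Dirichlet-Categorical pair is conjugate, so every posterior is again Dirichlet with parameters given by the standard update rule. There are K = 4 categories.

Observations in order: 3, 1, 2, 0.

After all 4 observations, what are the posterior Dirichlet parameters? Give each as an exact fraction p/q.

obs 1: x=3 → posterior Dirichlet(5, 11/4, 3, 13)
obs 2: x=1 → posterior Dirichlet(5, 15/4, 3, 13)
obs 3: x=2 → posterior Dirichlet(5, 15/4, 4, 13)
obs 4: x=0 → posterior Dirichlet(6, 15/4, 4, 13)

alpha_1=6, alpha_2=15/4, alpha_3=4, alpha_4=13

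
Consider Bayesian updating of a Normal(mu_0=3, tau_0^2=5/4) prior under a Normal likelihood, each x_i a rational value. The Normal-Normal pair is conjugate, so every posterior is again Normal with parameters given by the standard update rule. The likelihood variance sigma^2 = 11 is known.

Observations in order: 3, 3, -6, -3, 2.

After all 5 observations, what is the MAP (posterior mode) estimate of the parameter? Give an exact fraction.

127/69

obs 1: x=3 → posterior Normal(3, 55/49)
obs 2: x=3 → posterior Normal(3, 55/54)
obs 3: x=-6 → posterior Normal(132/59, 55/59)
obs 4: x=-3 → posterior Normal(117/64, 55/64)
obs 5: x=2 → posterior Normal(127/69, 55/69)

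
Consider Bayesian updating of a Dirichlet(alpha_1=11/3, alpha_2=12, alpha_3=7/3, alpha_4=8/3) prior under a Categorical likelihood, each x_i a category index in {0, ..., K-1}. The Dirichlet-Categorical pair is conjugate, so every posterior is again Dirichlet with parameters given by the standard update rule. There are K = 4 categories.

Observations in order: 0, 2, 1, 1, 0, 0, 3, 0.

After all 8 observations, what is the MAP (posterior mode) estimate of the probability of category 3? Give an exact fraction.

obs 1: x=0 → posterior Dirichlet(14/3, 12, 7/3, 8/3)
obs 2: x=2 → posterior Dirichlet(14/3, 12, 10/3, 8/3)
obs 3: x=1 → posterior Dirichlet(14/3, 13, 10/3, 8/3)
obs 4: x=1 → posterior Dirichlet(14/3, 14, 10/3, 8/3)
obs 5: x=0 → posterior Dirichlet(17/3, 14, 10/3, 8/3)
obs 6: x=0 → posterior Dirichlet(20/3, 14, 10/3, 8/3)
obs 7: x=3 → posterior Dirichlet(20/3, 14, 10/3, 11/3)
obs 8: x=0 → posterior Dirichlet(23/3, 14, 10/3, 11/3)

4/37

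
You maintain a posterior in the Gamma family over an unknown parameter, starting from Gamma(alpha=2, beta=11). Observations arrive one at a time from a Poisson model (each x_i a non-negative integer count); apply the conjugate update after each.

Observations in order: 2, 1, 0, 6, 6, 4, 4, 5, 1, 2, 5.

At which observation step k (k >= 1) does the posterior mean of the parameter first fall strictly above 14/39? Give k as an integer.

obs 1: x=2 → posterior Gamma(4, 12)
obs 2: x=1 → posterior Gamma(5, 13)
obs 3: x=0 → posterior Gamma(5, 14)
obs 4: x=6 → posterior Gamma(11, 15)
obs 5: x=6 → posterior Gamma(17, 16)
obs 6: x=4 → posterior Gamma(21, 17)
obs 7: x=4 → posterior Gamma(25, 18)
obs 8: x=5 → posterior Gamma(30, 19)
obs 9: x=1 → posterior Gamma(31, 20)
obs 10: x=2 → posterior Gamma(33, 21)
obs 11: x=5 → posterior Gamma(38, 22)

k = 2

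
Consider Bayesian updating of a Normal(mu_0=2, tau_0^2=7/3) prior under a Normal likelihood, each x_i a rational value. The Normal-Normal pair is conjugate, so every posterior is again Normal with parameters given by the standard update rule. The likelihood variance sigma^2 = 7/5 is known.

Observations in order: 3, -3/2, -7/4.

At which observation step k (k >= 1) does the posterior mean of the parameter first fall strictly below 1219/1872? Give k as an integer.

obs 1: x=3 → posterior Normal(21/8, 7/8)
obs 2: x=-3/2 → posterior Normal(27/26, 7/13)
obs 3: x=-7/4 → posterior Normal(19/72, 7/18)

k = 3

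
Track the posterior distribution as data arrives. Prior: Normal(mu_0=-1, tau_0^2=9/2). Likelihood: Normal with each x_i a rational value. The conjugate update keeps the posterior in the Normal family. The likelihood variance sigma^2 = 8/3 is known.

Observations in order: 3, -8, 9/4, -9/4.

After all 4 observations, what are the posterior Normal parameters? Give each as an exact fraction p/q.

mu_0=-151/124, tau_0^2=18/31

obs 1: x=3 → posterior Normal(65/43, 72/43)
obs 2: x=-8 → posterior Normal(-151/70, 36/35)
obs 3: x=9/4 → posterior Normal(-361/388, 72/97)
obs 4: x=-9/4 → posterior Normal(-151/124, 18/31)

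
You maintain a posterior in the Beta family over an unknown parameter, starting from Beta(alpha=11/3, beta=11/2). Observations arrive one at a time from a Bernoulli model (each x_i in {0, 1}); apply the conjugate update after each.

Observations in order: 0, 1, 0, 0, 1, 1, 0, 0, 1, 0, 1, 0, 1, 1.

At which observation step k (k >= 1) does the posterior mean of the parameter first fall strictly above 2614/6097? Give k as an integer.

obs 1: x=0 → posterior Beta(11/3, 13/2)
obs 2: x=1 → posterior Beta(14/3, 13/2)
obs 3: x=0 → posterior Beta(14/3, 15/2)
obs 4: x=0 → posterior Beta(14/3, 17/2)
obs 5: x=1 → posterior Beta(17/3, 17/2)
obs 6: x=1 → posterior Beta(20/3, 17/2)
obs 7: x=0 → posterior Beta(20/3, 19/2)
obs 8: x=0 → posterior Beta(20/3, 21/2)
obs 9: x=1 → posterior Beta(23/3, 21/2)
obs 10: x=0 → posterior Beta(23/3, 23/2)
obs 11: x=1 → posterior Beta(26/3, 23/2)
obs 12: x=0 → posterior Beta(26/3, 25/2)
obs 13: x=1 → posterior Beta(29/3, 25/2)
obs 14: x=1 → posterior Beta(32/3, 25/2)

k = 6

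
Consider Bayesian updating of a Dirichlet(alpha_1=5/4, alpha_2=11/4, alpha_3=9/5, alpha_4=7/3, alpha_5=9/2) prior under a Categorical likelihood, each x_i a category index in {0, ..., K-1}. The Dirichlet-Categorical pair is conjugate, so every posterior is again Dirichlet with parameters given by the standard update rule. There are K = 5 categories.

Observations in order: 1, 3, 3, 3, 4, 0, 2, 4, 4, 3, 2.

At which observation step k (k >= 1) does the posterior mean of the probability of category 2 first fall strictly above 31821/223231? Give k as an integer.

obs 1: x=1 → posterior Dirichlet(5/4, 15/4, 9/5, 7/3, 9/2)
obs 2: x=3 → posterior Dirichlet(5/4, 15/4, 9/5, 10/3, 9/2)
obs 3: x=3 → posterior Dirichlet(5/4, 15/4, 9/5, 13/3, 9/2)
obs 4: x=3 → posterior Dirichlet(5/4, 15/4, 9/5, 16/3, 9/2)
obs 5: x=4 → posterior Dirichlet(5/4, 15/4, 9/5, 16/3, 11/2)
obs 6: x=0 → posterior Dirichlet(9/4, 15/4, 9/5, 16/3, 11/2)
obs 7: x=2 → posterior Dirichlet(9/4, 15/4, 14/5, 16/3, 11/2)
obs 8: x=4 → posterior Dirichlet(9/4, 15/4, 14/5, 16/3, 13/2)
obs 9: x=4 → posterior Dirichlet(9/4, 15/4, 14/5, 16/3, 15/2)
obs 10: x=3 → posterior Dirichlet(9/4, 15/4, 14/5, 19/3, 15/2)
obs 11: x=2 → posterior Dirichlet(9/4, 15/4, 19/5, 19/3, 15/2)

k = 7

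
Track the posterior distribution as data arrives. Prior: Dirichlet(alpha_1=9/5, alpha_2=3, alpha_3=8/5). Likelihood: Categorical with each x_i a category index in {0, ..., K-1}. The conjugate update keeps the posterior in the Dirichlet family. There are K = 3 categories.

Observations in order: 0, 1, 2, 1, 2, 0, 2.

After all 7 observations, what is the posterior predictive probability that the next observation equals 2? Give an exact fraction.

obs 1: x=0 → posterior Dirichlet(14/5, 3, 8/5)
obs 2: x=1 → posterior Dirichlet(14/5, 4, 8/5)
obs 3: x=2 → posterior Dirichlet(14/5, 4, 13/5)
obs 4: x=1 → posterior Dirichlet(14/5, 5, 13/5)
obs 5: x=2 → posterior Dirichlet(14/5, 5, 18/5)
obs 6: x=0 → posterior Dirichlet(19/5, 5, 18/5)
obs 7: x=2 → posterior Dirichlet(19/5, 5, 23/5)

23/67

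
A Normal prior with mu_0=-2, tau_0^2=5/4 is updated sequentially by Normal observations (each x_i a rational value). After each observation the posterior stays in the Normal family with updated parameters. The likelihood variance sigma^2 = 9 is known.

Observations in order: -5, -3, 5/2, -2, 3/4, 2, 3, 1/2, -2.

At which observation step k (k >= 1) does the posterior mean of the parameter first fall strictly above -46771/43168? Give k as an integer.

obs 1: x=-5 → posterior Normal(-97/41, 45/41)
obs 2: x=-3 → posterior Normal(-56/23, 45/46)
obs 3: x=5/2 → posterior Normal(-199/102, 15/17)
obs 4: x=-2 → posterior Normal(-219/112, 45/56)
obs 5: x=3/4 → posterior Normal(-423/244, 45/61)
obs 6: x=2 → posterior Normal(-383/264, 15/22)
obs 7: x=3 → posterior Normal(-323/284, 45/71)
obs 8: x=1/2 → posterior Normal(-313/304, 45/76)
obs 9: x=-2 → posterior Normal(-353/324, 5/9)

k = 8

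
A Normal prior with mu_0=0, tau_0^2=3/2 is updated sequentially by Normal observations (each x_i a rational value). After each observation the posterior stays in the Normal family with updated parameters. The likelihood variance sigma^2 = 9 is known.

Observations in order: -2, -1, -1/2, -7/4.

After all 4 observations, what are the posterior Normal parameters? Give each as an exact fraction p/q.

mu_0=-21/40, tau_0^2=9/10

obs 1: x=-2 → posterior Normal(-2/7, 9/7)
obs 2: x=-1 → posterior Normal(-3/8, 9/8)
obs 3: x=-1/2 → posterior Normal(-7/18, 1)
obs 4: x=-7/4 → posterior Normal(-21/40, 9/10)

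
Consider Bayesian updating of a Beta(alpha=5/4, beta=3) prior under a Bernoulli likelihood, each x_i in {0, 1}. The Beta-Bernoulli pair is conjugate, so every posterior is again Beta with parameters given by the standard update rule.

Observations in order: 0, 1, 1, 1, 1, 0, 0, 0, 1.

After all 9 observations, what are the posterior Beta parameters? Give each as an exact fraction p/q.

alpha=25/4, beta=7

obs 1: x=0 → posterior Beta(5/4, 4)
obs 2: x=1 → posterior Beta(9/4, 4)
obs 3: x=1 → posterior Beta(13/4, 4)
obs 4: x=1 → posterior Beta(17/4, 4)
obs 5: x=1 → posterior Beta(21/4, 4)
obs 6: x=0 → posterior Beta(21/4, 5)
obs 7: x=0 → posterior Beta(21/4, 6)
obs 8: x=0 → posterior Beta(21/4, 7)
obs 9: x=1 → posterior Beta(25/4, 7)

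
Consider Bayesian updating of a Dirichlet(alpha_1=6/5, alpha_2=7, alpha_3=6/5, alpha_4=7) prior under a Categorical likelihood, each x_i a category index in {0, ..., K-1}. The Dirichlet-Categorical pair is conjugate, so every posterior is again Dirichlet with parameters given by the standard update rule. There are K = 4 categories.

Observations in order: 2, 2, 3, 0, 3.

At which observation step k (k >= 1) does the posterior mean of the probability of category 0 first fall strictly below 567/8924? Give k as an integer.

obs 1: x=2 → posterior Dirichlet(6/5, 7, 11/5, 7)
obs 2: x=2 → posterior Dirichlet(6/5, 7, 16/5, 7)
obs 3: x=3 → posterior Dirichlet(6/5, 7, 16/5, 8)
obs 4: x=0 → posterior Dirichlet(11/5, 7, 16/5, 8)
obs 5: x=3 → posterior Dirichlet(11/5, 7, 16/5, 9)

k = 3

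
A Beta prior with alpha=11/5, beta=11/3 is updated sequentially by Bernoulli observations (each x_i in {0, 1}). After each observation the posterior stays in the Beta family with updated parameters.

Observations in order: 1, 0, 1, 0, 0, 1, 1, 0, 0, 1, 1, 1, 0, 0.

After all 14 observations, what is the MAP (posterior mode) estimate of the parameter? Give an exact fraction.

123/268

obs 1: x=1 → posterior Beta(16/5, 11/3)
obs 2: x=0 → posterior Beta(16/5, 14/3)
obs 3: x=1 → posterior Beta(21/5, 14/3)
obs 4: x=0 → posterior Beta(21/5, 17/3)
obs 5: x=0 → posterior Beta(21/5, 20/3)
obs 6: x=1 → posterior Beta(26/5, 20/3)
obs 7: x=1 → posterior Beta(31/5, 20/3)
obs 8: x=0 → posterior Beta(31/5, 23/3)
obs 9: x=0 → posterior Beta(31/5, 26/3)
obs 10: x=1 → posterior Beta(36/5, 26/3)
obs 11: x=1 → posterior Beta(41/5, 26/3)
obs 12: x=1 → posterior Beta(46/5, 26/3)
obs 13: x=0 → posterior Beta(46/5, 29/3)
obs 14: x=0 → posterior Beta(46/5, 32/3)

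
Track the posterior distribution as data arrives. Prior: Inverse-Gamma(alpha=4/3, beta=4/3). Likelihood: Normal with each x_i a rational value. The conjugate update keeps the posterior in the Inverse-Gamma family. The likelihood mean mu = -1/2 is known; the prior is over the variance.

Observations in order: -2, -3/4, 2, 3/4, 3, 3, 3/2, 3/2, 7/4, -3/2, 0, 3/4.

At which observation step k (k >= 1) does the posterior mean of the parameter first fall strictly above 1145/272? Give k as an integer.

k = 5

obs 1: x=-2 → posterior Inverse-Gamma(11/6, 59/24)
obs 2: x=-3/4 → posterior Inverse-Gamma(7/3, 239/96)
obs 3: x=2 → posterior Inverse-Gamma(17/6, 539/96)
obs 4: x=3/4 → posterior Inverse-Gamma(10/3, 307/48)
obs 5: x=3 → posterior Inverse-Gamma(23/6, 601/48)
obs 6: x=3 → posterior Inverse-Gamma(13/3, 895/48)
obs 7: x=3/2 → posterior Inverse-Gamma(29/6, 991/48)
obs 8: x=3/2 → posterior Inverse-Gamma(16/3, 1087/48)
obs 9: x=7/4 → posterior Inverse-Gamma(35/6, 2417/96)
obs 10: x=-3/2 → posterior Inverse-Gamma(19/3, 2465/96)
obs 11: x=0 → posterior Inverse-Gamma(41/6, 2477/96)
obs 12: x=3/4 → posterior Inverse-Gamma(22/3, 319/12)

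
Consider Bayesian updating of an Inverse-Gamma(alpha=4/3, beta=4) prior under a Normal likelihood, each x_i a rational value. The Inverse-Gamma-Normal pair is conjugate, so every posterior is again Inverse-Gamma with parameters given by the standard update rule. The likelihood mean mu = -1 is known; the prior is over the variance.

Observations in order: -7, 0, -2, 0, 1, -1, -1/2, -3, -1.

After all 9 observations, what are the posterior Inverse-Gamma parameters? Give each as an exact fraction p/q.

obs 1: x=-7 → posterior Inverse-Gamma(11/6, 22)
obs 2: x=0 → posterior Inverse-Gamma(7/3, 45/2)
obs 3: x=-2 → posterior Inverse-Gamma(17/6, 23)
obs 4: x=0 → posterior Inverse-Gamma(10/3, 47/2)
obs 5: x=1 → posterior Inverse-Gamma(23/6, 51/2)
obs 6: x=-1 → posterior Inverse-Gamma(13/3, 51/2)
obs 7: x=-1/2 → posterior Inverse-Gamma(29/6, 205/8)
obs 8: x=-3 → posterior Inverse-Gamma(16/3, 221/8)
obs 9: x=-1 → posterior Inverse-Gamma(35/6, 221/8)

alpha=35/6, beta=221/8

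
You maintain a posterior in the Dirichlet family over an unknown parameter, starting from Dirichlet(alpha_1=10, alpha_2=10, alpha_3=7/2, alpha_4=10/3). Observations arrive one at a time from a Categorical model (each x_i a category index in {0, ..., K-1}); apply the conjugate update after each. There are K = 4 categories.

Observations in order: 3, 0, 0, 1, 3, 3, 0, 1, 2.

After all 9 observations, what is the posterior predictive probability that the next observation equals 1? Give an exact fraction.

72/215

obs 1: x=3 → posterior Dirichlet(10, 10, 7/2, 13/3)
obs 2: x=0 → posterior Dirichlet(11, 10, 7/2, 13/3)
obs 3: x=0 → posterior Dirichlet(12, 10, 7/2, 13/3)
obs 4: x=1 → posterior Dirichlet(12, 11, 7/2, 13/3)
obs 5: x=3 → posterior Dirichlet(12, 11, 7/2, 16/3)
obs 6: x=3 → posterior Dirichlet(12, 11, 7/2, 19/3)
obs 7: x=0 → posterior Dirichlet(13, 11, 7/2, 19/3)
obs 8: x=1 → posterior Dirichlet(13, 12, 7/2, 19/3)
obs 9: x=2 → posterior Dirichlet(13, 12, 9/2, 19/3)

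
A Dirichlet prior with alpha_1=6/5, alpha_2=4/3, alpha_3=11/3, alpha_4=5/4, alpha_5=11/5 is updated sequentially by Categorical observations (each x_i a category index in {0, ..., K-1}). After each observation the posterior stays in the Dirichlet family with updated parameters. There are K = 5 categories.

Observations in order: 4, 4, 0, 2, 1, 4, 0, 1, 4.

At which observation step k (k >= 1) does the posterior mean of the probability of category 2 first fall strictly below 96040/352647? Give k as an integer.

k = 8

obs 1: x=4 → posterior Dirichlet(6/5, 4/3, 11/3, 5/4, 16/5)
obs 2: x=4 → posterior Dirichlet(6/5, 4/3, 11/3, 5/4, 21/5)
obs 3: x=0 → posterior Dirichlet(11/5, 4/3, 11/3, 5/4, 21/5)
obs 4: x=2 → posterior Dirichlet(11/5, 4/3, 14/3, 5/4, 21/5)
obs 5: x=1 → posterior Dirichlet(11/5, 7/3, 14/3, 5/4, 21/5)
obs 6: x=4 → posterior Dirichlet(11/5, 7/3, 14/3, 5/4, 26/5)
obs 7: x=0 → posterior Dirichlet(16/5, 7/3, 14/3, 5/4, 26/5)
obs 8: x=1 → posterior Dirichlet(16/5, 10/3, 14/3, 5/4, 26/5)
obs 9: x=4 → posterior Dirichlet(16/5, 10/3, 14/3, 5/4, 31/5)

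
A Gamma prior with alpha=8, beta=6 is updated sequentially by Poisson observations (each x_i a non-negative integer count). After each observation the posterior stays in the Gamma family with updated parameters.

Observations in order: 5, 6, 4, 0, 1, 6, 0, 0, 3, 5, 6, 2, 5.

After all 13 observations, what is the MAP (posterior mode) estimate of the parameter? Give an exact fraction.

50/19

obs 1: x=5 → posterior Gamma(13, 7)
obs 2: x=6 → posterior Gamma(19, 8)
obs 3: x=4 → posterior Gamma(23, 9)
obs 4: x=0 → posterior Gamma(23, 10)
obs 5: x=1 → posterior Gamma(24, 11)
obs 6: x=6 → posterior Gamma(30, 12)
obs 7: x=0 → posterior Gamma(30, 13)
obs 8: x=0 → posterior Gamma(30, 14)
obs 9: x=3 → posterior Gamma(33, 15)
obs 10: x=5 → posterior Gamma(38, 16)
obs 11: x=6 → posterior Gamma(44, 17)
obs 12: x=2 → posterior Gamma(46, 18)
obs 13: x=5 → posterior Gamma(51, 19)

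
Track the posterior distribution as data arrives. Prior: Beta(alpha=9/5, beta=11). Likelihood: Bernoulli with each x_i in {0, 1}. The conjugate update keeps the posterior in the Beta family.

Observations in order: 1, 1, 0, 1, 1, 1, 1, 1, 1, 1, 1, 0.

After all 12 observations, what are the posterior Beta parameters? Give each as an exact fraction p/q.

alpha=59/5, beta=13

obs 1: x=1 → posterior Beta(14/5, 11)
obs 2: x=1 → posterior Beta(19/5, 11)
obs 3: x=0 → posterior Beta(19/5, 12)
obs 4: x=1 → posterior Beta(24/5, 12)
obs 5: x=1 → posterior Beta(29/5, 12)
obs 6: x=1 → posterior Beta(34/5, 12)
obs 7: x=1 → posterior Beta(39/5, 12)
obs 8: x=1 → posterior Beta(44/5, 12)
obs 9: x=1 → posterior Beta(49/5, 12)
obs 10: x=1 → posterior Beta(54/5, 12)
obs 11: x=1 → posterior Beta(59/5, 12)
obs 12: x=0 → posterior Beta(59/5, 13)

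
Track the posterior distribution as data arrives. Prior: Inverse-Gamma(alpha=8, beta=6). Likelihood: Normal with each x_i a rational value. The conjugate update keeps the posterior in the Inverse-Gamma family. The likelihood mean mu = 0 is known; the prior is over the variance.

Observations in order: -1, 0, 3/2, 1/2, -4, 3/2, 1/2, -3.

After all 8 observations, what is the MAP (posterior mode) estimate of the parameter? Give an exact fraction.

obs 1: x=-1 → posterior Inverse-Gamma(17/2, 13/2)
obs 2: x=0 → posterior Inverse-Gamma(9, 13/2)
obs 3: x=3/2 → posterior Inverse-Gamma(19/2, 61/8)
obs 4: x=1/2 → posterior Inverse-Gamma(10, 31/4)
obs 5: x=-4 → posterior Inverse-Gamma(21/2, 63/4)
obs 6: x=3/2 → posterior Inverse-Gamma(11, 135/8)
obs 7: x=1/2 → posterior Inverse-Gamma(23/2, 17)
obs 8: x=-3 → posterior Inverse-Gamma(12, 43/2)

43/26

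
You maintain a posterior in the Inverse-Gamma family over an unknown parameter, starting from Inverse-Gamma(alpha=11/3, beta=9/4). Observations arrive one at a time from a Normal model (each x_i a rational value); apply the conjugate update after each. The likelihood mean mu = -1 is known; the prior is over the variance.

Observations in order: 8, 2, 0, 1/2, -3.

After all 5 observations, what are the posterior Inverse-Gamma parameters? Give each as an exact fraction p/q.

alpha=37/6, beta=407/8

obs 1: x=8 → posterior Inverse-Gamma(25/6, 171/4)
obs 2: x=2 → posterior Inverse-Gamma(14/3, 189/4)
obs 3: x=0 → posterior Inverse-Gamma(31/6, 191/4)
obs 4: x=1/2 → posterior Inverse-Gamma(17/3, 391/8)
obs 5: x=-3 → posterior Inverse-Gamma(37/6, 407/8)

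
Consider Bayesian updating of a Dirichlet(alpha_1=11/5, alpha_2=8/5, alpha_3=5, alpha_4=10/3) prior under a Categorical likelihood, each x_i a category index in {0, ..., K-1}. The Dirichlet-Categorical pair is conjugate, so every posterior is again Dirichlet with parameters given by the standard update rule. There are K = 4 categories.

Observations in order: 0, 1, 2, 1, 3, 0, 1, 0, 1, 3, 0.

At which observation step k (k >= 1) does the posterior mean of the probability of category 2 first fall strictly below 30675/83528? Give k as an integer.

k = 2

obs 1: x=0 → posterior Dirichlet(16/5, 8/5, 5, 10/3)
obs 2: x=1 → posterior Dirichlet(16/5, 13/5, 5, 10/3)
obs 3: x=2 → posterior Dirichlet(16/5, 13/5, 6, 10/3)
obs 4: x=1 → posterior Dirichlet(16/5, 18/5, 6, 10/3)
obs 5: x=3 → posterior Dirichlet(16/5, 18/5, 6, 13/3)
obs 6: x=0 → posterior Dirichlet(21/5, 18/5, 6, 13/3)
obs 7: x=1 → posterior Dirichlet(21/5, 23/5, 6, 13/3)
obs 8: x=0 → posterior Dirichlet(26/5, 23/5, 6, 13/3)
obs 9: x=1 → posterior Dirichlet(26/5, 28/5, 6, 13/3)
obs 10: x=3 → posterior Dirichlet(26/5, 28/5, 6, 16/3)
obs 11: x=0 → posterior Dirichlet(31/5, 28/5, 6, 16/3)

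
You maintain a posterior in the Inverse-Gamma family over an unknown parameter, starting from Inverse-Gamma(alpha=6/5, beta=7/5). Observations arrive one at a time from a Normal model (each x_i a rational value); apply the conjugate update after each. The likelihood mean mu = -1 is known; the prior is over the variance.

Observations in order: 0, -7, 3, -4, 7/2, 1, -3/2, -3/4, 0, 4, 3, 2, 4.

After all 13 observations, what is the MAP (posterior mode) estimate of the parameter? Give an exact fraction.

13229/1392

obs 1: x=0 → posterior Inverse-Gamma(17/10, 19/10)
obs 2: x=-7 → posterior Inverse-Gamma(11/5, 199/10)
obs 3: x=3 → posterior Inverse-Gamma(27/10, 279/10)
obs 4: x=-4 → posterior Inverse-Gamma(16/5, 162/5)
obs 5: x=7/2 → posterior Inverse-Gamma(37/10, 1701/40)
obs 6: x=1 → posterior Inverse-Gamma(21/5, 1781/40)
obs 7: x=-3/2 → posterior Inverse-Gamma(47/10, 893/20)
obs 8: x=-3/4 → posterior Inverse-Gamma(26/5, 7149/160)
obs 9: x=0 → posterior Inverse-Gamma(57/10, 7229/160)
obs 10: x=4 → posterior Inverse-Gamma(31/5, 9229/160)
obs 11: x=3 → posterior Inverse-Gamma(67/10, 10509/160)
obs 12: x=2 → posterior Inverse-Gamma(36/5, 11229/160)
obs 13: x=4 → posterior Inverse-Gamma(77/10, 13229/160)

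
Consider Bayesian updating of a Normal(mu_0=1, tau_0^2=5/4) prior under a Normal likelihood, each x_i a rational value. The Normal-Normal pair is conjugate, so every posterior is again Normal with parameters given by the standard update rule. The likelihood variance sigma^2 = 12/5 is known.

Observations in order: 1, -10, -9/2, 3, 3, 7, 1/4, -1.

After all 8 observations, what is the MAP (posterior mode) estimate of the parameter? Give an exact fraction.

obs 1: x=1 → posterior Normal(1, 60/73)
obs 2: x=-10 → posterior Normal(-177/98, 30/49)
obs 3: x=-9/2 → posterior Normal(-193/82, 20/41)
obs 4: x=3 → posterior Normal(-429/296, 15/37)
obs 5: x=3 → posterior Normal(-279/346, 60/173)
obs 6: x=7 → posterior Normal(71/396, 10/33)
obs 7: x=1/4 → posterior Normal(167/892, 60/223)
obs 8: x=-1 → posterior Normal(67/992, 15/62)

67/992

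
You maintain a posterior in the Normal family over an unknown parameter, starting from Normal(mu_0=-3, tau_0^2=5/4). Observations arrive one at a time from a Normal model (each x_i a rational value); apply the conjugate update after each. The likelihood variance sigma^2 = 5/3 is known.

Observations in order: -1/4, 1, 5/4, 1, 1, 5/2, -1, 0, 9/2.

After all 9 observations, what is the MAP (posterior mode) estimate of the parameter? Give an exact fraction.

18/31

obs 1: x=-1/4 → posterior Normal(-51/28, 5/7)
obs 2: x=1 → posterior Normal(-39/40, 1/2)
obs 3: x=5/4 → posterior Normal(-6/13, 5/13)
obs 4: x=1 → posterior Normal(-3/16, 5/16)
obs 5: x=1 → posterior Normal(0, 5/19)
obs 6: x=5/2 → posterior Normal(15/44, 5/22)
obs 7: x=-1 → posterior Normal(9/50, 1/5)
obs 8: x=0 → posterior Normal(9/56, 5/28)
obs 9: x=9/2 → posterior Normal(18/31, 5/31)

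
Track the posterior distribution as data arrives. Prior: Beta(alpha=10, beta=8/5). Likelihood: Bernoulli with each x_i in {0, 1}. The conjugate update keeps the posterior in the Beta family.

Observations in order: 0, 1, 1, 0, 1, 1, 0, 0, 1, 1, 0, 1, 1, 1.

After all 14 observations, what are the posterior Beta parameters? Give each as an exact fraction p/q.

obs 1: x=0 → posterior Beta(10, 13/5)
obs 2: x=1 → posterior Beta(11, 13/5)
obs 3: x=1 → posterior Beta(12, 13/5)
obs 4: x=0 → posterior Beta(12, 18/5)
obs 5: x=1 → posterior Beta(13, 18/5)
obs 6: x=1 → posterior Beta(14, 18/5)
obs 7: x=0 → posterior Beta(14, 23/5)
obs 8: x=0 → posterior Beta(14, 28/5)
obs 9: x=1 → posterior Beta(15, 28/5)
obs 10: x=1 → posterior Beta(16, 28/5)
obs 11: x=0 → posterior Beta(16, 33/5)
obs 12: x=1 → posterior Beta(17, 33/5)
obs 13: x=1 → posterior Beta(18, 33/5)
obs 14: x=1 → posterior Beta(19, 33/5)

alpha=19, beta=33/5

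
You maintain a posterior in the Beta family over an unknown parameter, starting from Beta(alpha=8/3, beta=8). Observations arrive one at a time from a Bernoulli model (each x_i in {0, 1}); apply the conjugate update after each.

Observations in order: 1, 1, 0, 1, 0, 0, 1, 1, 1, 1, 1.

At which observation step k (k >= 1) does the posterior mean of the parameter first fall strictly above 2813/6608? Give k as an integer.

obs 1: x=1 → posterior Beta(11/3, 8)
obs 2: x=1 → posterior Beta(14/3, 8)
obs 3: x=0 → posterior Beta(14/3, 9)
obs 4: x=1 → posterior Beta(17/3, 9)
obs 5: x=0 → posterior Beta(17/3, 10)
obs 6: x=0 → posterior Beta(17/3, 11)
obs 7: x=1 → posterior Beta(20/3, 11)
obs 8: x=1 → posterior Beta(23/3, 11)
obs 9: x=1 → posterior Beta(26/3, 11)
obs 10: x=1 → posterior Beta(29/3, 11)
obs 11: x=1 → posterior Beta(32/3, 11)

k = 9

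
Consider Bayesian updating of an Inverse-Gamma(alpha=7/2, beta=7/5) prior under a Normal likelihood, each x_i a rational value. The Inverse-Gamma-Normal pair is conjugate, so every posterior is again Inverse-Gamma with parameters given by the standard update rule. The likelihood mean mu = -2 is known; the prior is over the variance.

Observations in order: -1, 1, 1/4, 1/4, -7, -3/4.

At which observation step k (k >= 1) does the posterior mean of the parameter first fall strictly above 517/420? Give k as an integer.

obs 1: x=-1 → posterior Inverse-Gamma(4, 19/10)
obs 2: x=1 → posterior Inverse-Gamma(9/2, 32/5)
obs 3: x=1/4 → posterior Inverse-Gamma(5, 1429/160)
obs 4: x=1/4 → posterior Inverse-Gamma(11/2, 917/80)
obs 5: x=-7 → posterior Inverse-Gamma(6, 1917/80)
obs 6: x=-3/4 → posterior Inverse-Gamma(13/2, 3959/160)

k = 2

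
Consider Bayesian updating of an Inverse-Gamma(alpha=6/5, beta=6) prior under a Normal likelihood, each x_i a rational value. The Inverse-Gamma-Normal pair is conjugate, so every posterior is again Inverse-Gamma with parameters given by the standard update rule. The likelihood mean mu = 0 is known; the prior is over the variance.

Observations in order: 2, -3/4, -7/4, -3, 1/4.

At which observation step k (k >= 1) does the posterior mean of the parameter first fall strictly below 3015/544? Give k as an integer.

k = 5

obs 1: x=2 → posterior Inverse-Gamma(17/10, 8)
obs 2: x=-3/4 → posterior Inverse-Gamma(11/5, 265/32)
obs 3: x=-7/4 → posterior Inverse-Gamma(27/10, 157/16)
obs 4: x=-3 → posterior Inverse-Gamma(16/5, 229/16)
obs 5: x=1/4 → posterior Inverse-Gamma(37/10, 459/32)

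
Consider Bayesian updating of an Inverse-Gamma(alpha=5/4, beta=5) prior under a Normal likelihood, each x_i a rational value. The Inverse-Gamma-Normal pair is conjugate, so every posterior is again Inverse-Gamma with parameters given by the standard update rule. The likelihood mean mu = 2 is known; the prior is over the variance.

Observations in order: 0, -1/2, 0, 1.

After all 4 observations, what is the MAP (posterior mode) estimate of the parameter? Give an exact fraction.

obs 1: x=0 → posterior Inverse-Gamma(7/4, 7)
obs 2: x=-1/2 → posterior Inverse-Gamma(9/4, 81/8)
obs 3: x=0 → posterior Inverse-Gamma(11/4, 97/8)
obs 4: x=1 → posterior Inverse-Gamma(13/4, 101/8)

101/34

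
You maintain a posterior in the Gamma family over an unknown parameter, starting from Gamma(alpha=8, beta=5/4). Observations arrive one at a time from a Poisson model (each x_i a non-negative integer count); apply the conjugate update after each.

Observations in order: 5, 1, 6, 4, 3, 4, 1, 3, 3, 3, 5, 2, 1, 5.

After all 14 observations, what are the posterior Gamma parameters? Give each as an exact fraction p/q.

obs 1: x=5 → posterior Gamma(13, 9/4)
obs 2: x=1 → posterior Gamma(14, 13/4)
obs 3: x=6 → posterior Gamma(20, 17/4)
obs 4: x=4 → posterior Gamma(24, 21/4)
obs 5: x=3 → posterior Gamma(27, 25/4)
obs 6: x=4 → posterior Gamma(31, 29/4)
obs 7: x=1 → posterior Gamma(32, 33/4)
obs 8: x=3 → posterior Gamma(35, 37/4)
obs 9: x=3 → posterior Gamma(38, 41/4)
obs 10: x=3 → posterior Gamma(41, 45/4)
obs 11: x=5 → posterior Gamma(46, 49/4)
obs 12: x=2 → posterior Gamma(48, 53/4)
obs 13: x=1 → posterior Gamma(49, 57/4)
obs 14: x=5 → posterior Gamma(54, 61/4)

alpha=54, beta=61/4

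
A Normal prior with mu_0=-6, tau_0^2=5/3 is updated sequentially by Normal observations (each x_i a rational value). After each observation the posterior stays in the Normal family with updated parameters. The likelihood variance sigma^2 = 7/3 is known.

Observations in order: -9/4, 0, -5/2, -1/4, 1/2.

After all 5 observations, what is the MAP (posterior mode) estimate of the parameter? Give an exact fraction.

obs 1: x=-9/4 → posterior Normal(-71/16, 35/36)
obs 2: x=0 → posterior Normal(-213/68, 35/51)
obs 3: x=-5/2 → posterior Normal(-263/88, 35/66)
obs 4: x=-1/4 → posterior Normal(-67/27, 35/81)
obs 5: x=1/2 → posterior Normal(-129/64, 35/96)

-129/64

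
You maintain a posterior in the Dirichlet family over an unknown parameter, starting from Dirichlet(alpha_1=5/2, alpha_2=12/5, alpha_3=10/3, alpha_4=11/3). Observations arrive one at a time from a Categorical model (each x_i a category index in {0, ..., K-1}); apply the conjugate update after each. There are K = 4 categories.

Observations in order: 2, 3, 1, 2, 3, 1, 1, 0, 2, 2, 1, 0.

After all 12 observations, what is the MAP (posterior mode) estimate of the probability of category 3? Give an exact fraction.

140/597

obs 1: x=2 → posterior Dirichlet(5/2, 12/5, 13/3, 11/3)
obs 2: x=3 → posterior Dirichlet(5/2, 12/5, 13/3, 14/3)
obs 3: x=1 → posterior Dirichlet(5/2, 17/5, 13/3, 14/3)
obs 4: x=2 → posterior Dirichlet(5/2, 17/5, 16/3, 14/3)
obs 5: x=3 → posterior Dirichlet(5/2, 17/5, 16/3, 17/3)
obs 6: x=1 → posterior Dirichlet(5/2, 22/5, 16/3, 17/3)
obs 7: x=1 → posterior Dirichlet(5/2, 27/5, 16/3, 17/3)
obs 8: x=0 → posterior Dirichlet(7/2, 27/5, 16/3, 17/3)
obs 9: x=2 → posterior Dirichlet(7/2, 27/5, 19/3, 17/3)
obs 10: x=2 → posterior Dirichlet(7/2, 27/5, 22/3, 17/3)
obs 11: x=1 → posterior Dirichlet(7/2, 32/5, 22/3, 17/3)
obs 12: x=0 → posterior Dirichlet(9/2, 32/5, 22/3, 17/3)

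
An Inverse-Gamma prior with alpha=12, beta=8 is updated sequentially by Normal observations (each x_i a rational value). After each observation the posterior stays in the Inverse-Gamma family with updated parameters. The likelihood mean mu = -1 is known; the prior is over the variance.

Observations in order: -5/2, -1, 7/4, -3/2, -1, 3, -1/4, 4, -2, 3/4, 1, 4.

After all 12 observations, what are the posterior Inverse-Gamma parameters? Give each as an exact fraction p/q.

obs 1: x=-5/2 → posterior Inverse-Gamma(25/2, 73/8)
obs 2: x=-1 → posterior Inverse-Gamma(13, 73/8)
obs 3: x=7/4 → posterior Inverse-Gamma(27/2, 413/32)
obs 4: x=-3/2 → posterior Inverse-Gamma(14, 417/32)
obs 5: x=-1 → posterior Inverse-Gamma(29/2, 417/32)
obs 6: x=3 → posterior Inverse-Gamma(15, 673/32)
obs 7: x=-1/4 → posterior Inverse-Gamma(31/2, 341/16)
obs 8: x=4 → posterior Inverse-Gamma(16, 541/16)
obs 9: x=-2 → posterior Inverse-Gamma(33/2, 549/16)
obs 10: x=3/4 → posterior Inverse-Gamma(17, 1147/32)
obs 11: x=1 → posterior Inverse-Gamma(35/2, 1211/32)
obs 12: x=4 → posterior Inverse-Gamma(18, 1611/32)

alpha=18, beta=1611/32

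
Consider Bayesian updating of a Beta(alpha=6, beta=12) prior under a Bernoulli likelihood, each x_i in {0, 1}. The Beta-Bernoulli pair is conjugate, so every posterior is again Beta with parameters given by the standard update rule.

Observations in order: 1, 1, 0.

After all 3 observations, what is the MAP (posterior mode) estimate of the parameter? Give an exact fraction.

7/19

obs 1: x=1 → posterior Beta(7, 12)
obs 2: x=1 → posterior Beta(8, 12)
obs 3: x=0 → posterior Beta(8, 13)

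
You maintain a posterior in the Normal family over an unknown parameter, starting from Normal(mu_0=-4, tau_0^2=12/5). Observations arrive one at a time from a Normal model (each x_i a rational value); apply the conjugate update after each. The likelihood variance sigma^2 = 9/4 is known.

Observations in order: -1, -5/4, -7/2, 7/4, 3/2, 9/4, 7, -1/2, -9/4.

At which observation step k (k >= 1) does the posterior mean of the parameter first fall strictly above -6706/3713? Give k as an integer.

obs 1: x=-1 → posterior Normal(-76/31, 36/31)
obs 2: x=-5/4 → posterior Normal(-96/47, 36/47)
obs 3: x=-7/2 → posterior Normal(-152/63, 4/7)
obs 4: x=7/4 → posterior Normal(-124/79, 36/79)
obs 5: x=3/2 → posterior Normal(-20/19, 36/95)
obs 6: x=9/4 → posterior Normal(-64/111, 12/37)
obs 7: x=7 → posterior Normal(48/127, 36/127)
obs 8: x=-1/2 → posterior Normal(40/143, 36/143)
obs 9: x=-9/4 → posterior Normal(4/159, 12/53)

k = 4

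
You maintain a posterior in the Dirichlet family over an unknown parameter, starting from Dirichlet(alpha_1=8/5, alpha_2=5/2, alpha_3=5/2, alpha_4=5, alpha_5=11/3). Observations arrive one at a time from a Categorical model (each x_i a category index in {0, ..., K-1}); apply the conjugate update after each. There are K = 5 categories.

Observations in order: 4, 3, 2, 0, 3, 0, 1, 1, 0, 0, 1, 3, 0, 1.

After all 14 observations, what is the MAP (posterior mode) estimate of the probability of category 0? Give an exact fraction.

3/13

obs 1: x=4 → posterior Dirichlet(8/5, 5/2, 5/2, 5, 14/3)
obs 2: x=3 → posterior Dirichlet(8/5, 5/2, 5/2, 6, 14/3)
obs 3: x=2 → posterior Dirichlet(8/5, 5/2, 7/2, 6, 14/3)
obs 4: x=0 → posterior Dirichlet(13/5, 5/2, 7/2, 6, 14/3)
obs 5: x=3 → posterior Dirichlet(13/5, 5/2, 7/2, 7, 14/3)
obs 6: x=0 → posterior Dirichlet(18/5, 5/2, 7/2, 7, 14/3)
obs 7: x=1 → posterior Dirichlet(18/5, 7/2, 7/2, 7, 14/3)
obs 8: x=1 → posterior Dirichlet(18/5, 9/2, 7/2, 7, 14/3)
obs 9: x=0 → posterior Dirichlet(23/5, 9/2, 7/2, 7, 14/3)
obs 10: x=0 → posterior Dirichlet(28/5, 9/2, 7/2, 7, 14/3)
obs 11: x=1 → posterior Dirichlet(28/5, 11/2, 7/2, 7, 14/3)
obs 12: x=3 → posterior Dirichlet(28/5, 11/2, 7/2, 8, 14/3)
obs 13: x=0 → posterior Dirichlet(33/5, 11/2, 7/2, 8, 14/3)
obs 14: x=1 → posterior Dirichlet(33/5, 13/2, 7/2, 8, 14/3)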